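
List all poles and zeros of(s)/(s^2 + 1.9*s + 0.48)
Set denominator = 0: s^2 + 1.9*s + 0.48 = (s + 1.6)(s + 0.3) = 0 → Poles: -0.3, -1.6
Set numerator = 0: s = 0 → Zeros: 0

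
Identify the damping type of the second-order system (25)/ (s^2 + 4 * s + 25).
Standard form: ωn²/(s²+2ζωn·s+ωn²) gives ωn=5, ζ=0.4.
Underdamped (ζ = 0.4 < 1)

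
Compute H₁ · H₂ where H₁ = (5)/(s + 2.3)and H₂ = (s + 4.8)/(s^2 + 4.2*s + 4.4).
Series: H = H₁ · H₂ = (n₁·n₂)/(d₁·d₂).
Num: n₁·n₂ = 5*s + 24. Den: d₁·d₂ = s^3 + 6.5*s^2 + 14.06*s + 10.12.
H(s) = (5*s + 24)/(s^3 + 6.5*s^2 + 14.06*s + 10.12)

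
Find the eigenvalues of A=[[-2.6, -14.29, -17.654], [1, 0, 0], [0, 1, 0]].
Eigenvalues solve det(λI - A) = 0.
Characteristic polynomial: λ^3 + 2.6*λ^2 + 14.29*λ + 17.654 = 0.
Factor: (λ + 1.4)(λ^2 + 1.2*λ + 12.61) = 0.
Roots: -0.6 + 3.5j, -0.6 - 3.5j, -1.4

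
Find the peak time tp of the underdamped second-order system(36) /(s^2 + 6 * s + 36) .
Standard form: ωn²/(s²+2ζωn·s+ωn²) → ωn = 6, ζ = 0.5.
ωd = ωn·√(1-ζ²) = 6·√(1-0.5²) = 5.196.
tp = π/ωd = π/5.196 = 0.6046 s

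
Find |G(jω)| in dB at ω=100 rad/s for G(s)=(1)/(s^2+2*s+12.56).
Substitute s = j*100: G(j100) = -0.000100086 - 2.00423e-06j.
|G(j100)| = sqrt(Re² + Im²) = 0.0001001.
20*log₁₀(0.0001001) = -79.99 dB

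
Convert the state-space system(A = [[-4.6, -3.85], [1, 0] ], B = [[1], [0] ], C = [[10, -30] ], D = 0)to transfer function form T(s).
T(s) = C(sI - A)⁻¹B + D.
Characteristic polynomial det(sI - A) = s^2 + 4.6*s + 3.85.
Numerator from C·adj(sI-A)·B + D·det(sI-A) = 10*s - 30.
T(s) = (10*s - 30)/(s^2 + 4.6*s + 3.85)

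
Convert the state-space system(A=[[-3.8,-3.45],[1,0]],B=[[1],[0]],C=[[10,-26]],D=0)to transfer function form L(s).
L(s) = C(sI - A)⁻¹B + D.
Characteristic polynomial det(sI - A) = s^2 + 3.8*s + 3.45.
Numerator from C·adj(sI-A)·B + D·det(sI-A) = 10*s - 26.
L(s) = (10*s - 26)/(s^2 + 3.8*s + 3.45)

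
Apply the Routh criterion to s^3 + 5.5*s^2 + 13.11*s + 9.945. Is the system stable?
Routh array:
s^3: [1, 13.11]; s^2: [5.5, 9.945]; s^1: [11.3018]; s^0: [9.945]
First column: [1, 5.5, 11.3018, 9.945]. Sign changes = 0.
Yes, stable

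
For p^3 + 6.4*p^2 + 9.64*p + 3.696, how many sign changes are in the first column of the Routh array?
Routh array:
p^3: [1, 9.64]; p^2: [6.4, 3.696]; p^1: [9.0625]; p^0: [3.696]
First column: [1, 6.4, 9.0625, 3.696]. Sign changes = 0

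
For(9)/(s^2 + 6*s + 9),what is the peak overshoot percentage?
Standard form: ωn²/(s²+2ζωn·s+ωn²) → ωn = 3, ζ = 1.
ζ ≥ 1, so the response is non-oscillatory: peak overshoot = 0%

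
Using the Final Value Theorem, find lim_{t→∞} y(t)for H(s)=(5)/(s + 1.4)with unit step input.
FVT: lim_{t→∞} y(t) = lim_{s→0} s*Y(s) where Y(s) = H(s)/s.
= lim_{s→0} H(s) = H(0) = num(0)/den(0) = 5/1.4 = 3.571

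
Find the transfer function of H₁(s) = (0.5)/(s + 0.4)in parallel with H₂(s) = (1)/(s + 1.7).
Parallel: H = H₁ + H₂ = (n₁·d₂ + n₂·d₁)/(d₁·d₂).
n₁·d₂ = 0.5*s + 0.85. n₂·d₁ = s + 0.4. Sum = 1.5*s + 1.25. d₁·d₂ = s^2 + 2.1*s + 0.68.
H(s) = (1.5*s + 1.25)/(s^2 + 2.1*s + 0.68)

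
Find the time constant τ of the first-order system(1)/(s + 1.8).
First-order system: τ = -1/pole. Pole = -1.8. τ = -1/(-1.8) = 0.5556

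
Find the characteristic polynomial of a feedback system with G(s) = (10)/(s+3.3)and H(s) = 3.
Characteristic poly = G_den * H_den + G_num * H_num = (s + 3.3) + (30) = s + 33.3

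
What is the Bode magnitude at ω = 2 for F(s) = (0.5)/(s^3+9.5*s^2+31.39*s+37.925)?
Substitute s = j*2: F(j2) = -1.24964e-05 - 0.0091274j.
|F(j2)| = sqrt(Re² + Im²) = 0.009127.
20*log₁₀(0.009127) = -40.79 dB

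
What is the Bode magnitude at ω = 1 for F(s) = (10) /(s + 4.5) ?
Substitute s = j*1: F(j1) = 2.11765 - 0.470588j.
|F(j1)| = sqrt(Re² + Im²) = 2.169.
20*log₁₀(2.169) = 6.73 dB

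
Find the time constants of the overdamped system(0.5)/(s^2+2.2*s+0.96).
Overdamped: real poles at -1.6, -0.6. τ = -1/pole → τ₁ = 0.625, τ₂ = 1.667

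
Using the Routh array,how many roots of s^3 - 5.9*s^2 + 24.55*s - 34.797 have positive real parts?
Routh array:
s^3: [1, 24.55]; s^2: [-5.9, -34.797]; s^1: [18.6522]; s^0: [-34.797]
First column: [1, -5.9, 18.6522, -34.797]. Sign changes = RHP roots = 3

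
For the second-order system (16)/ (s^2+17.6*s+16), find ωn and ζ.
Standard form: ωn²/(s²+2ζωn·s+ωn²).
const=16=ωn² → ωn=4, s coeff=17.6=2ζωn → ζ=2.2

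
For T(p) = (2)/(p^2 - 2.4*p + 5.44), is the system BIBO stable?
Denominator: p^2 - 2.4*p + 5.44. Poles: 1.2 + 2j, 1.2 - 2j. All Re(p)<0: No (unstable)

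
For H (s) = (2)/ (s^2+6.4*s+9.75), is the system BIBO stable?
Denominator: s^2 + 6.4*s + 9.75 = (s + 3.9)(s + 2.5). Poles: -2.5, -3.9. All Re(p)<0: Yes (stable)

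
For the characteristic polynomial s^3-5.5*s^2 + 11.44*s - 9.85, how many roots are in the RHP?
s^3 - 5.5*s^2 + 11.44*s - 9.85 = (s - 2.5)(s^2 - 3*s + 3.94). Poles: 1.5 + 1.3j, 1.5 - 1.3j, 2.5. RHP poles (Re>0): 3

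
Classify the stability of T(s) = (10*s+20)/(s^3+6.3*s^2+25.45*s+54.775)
Denominator: s^3 + 6.3*s^2 + 25.45*s + 54.775 = (s + 3.5)(s^2 + 2.8*s + 15.65). Poles: -1.4 + 3.7j, -1.4 - 3.7j, -3.5. Stable (all poles in LHP)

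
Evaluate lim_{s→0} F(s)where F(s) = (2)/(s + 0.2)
DC gain = F(0) = num(0)/den(0) = 2/0.2 = 10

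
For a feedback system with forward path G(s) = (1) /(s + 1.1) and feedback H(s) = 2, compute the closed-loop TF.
Closed-loop T = G/(1+GH).
Numerator: G_num * H_den = 1.
Denominator: G_den * H_den + G_num * H_num = (s + 1.1) + (2) = s + 3.1.
T(s) = (1)/(s + 3.1)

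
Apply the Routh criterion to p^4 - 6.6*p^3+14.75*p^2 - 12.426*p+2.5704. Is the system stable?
Routh array:
p^4: [1, 14.75, 2.5704]; p^3: [-6.6, -12.426]; p^2: [12.8673, 2.5704]; p^1: [-11.1076]; p^0: [2.5704]
First column: [1, -6.6, 12.8673, -11.1076, 2.5704]. Sign changes = 4.
No, unstable (4 RHP root(s))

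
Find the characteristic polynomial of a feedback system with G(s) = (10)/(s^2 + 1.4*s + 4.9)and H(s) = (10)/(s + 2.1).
Characteristic poly = G_den * H_den + G_num * H_num = (s^3 + 3.5*s^2 + 7.84*s + 10.29) + (100) = s^3 + 3.5*s^2 + 7.84*s + 110.29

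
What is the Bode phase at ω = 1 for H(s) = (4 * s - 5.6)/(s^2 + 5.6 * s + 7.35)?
Substitute s = j*1: H(j1) = -0.183587 + 0.791825j.
∠H(j1) = atan2(Im, Re) = atan2(0.791825, -0.183587) = 103.05°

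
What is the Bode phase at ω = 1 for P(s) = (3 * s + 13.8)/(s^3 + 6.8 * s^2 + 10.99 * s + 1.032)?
Substitute s = j*1: P(j1) = -0.37295 - 1.16605j.
∠P(j1) = atan2(Im, Re) = atan2(-1.16605, -0.37295) = -107.74°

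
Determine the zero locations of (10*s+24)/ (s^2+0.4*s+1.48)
Set numerator = 0: 10*s + 24 = 0 → Zeros: -2.4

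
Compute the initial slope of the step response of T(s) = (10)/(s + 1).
IVT: y'(0⁺) = lim_{s→∞} s²·Y(s) = lim_{s→∞} s·T(s).
deg(num) = 0, deg(den) = 1, relative degree = 1, so s·T(s) → (leading num)/(leading den) = 10/1 = 10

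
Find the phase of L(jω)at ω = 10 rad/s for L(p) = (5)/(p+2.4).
Substitute p = j*10: L(j10) = 0.113464 - 0.472769j.
∠L(j10) = atan2(Im, Re) = atan2(-0.472769, 0.113464) = -76.50°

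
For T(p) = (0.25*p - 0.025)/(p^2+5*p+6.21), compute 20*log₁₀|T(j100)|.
Substitute p = j*100: T(j100) = 0.000127338 - 0.00249518j.
|T(j100)| = sqrt(Re² + Im²) = 0.002498.
20*log₁₀(0.002498) = -52.05 dB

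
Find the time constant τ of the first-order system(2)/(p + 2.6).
First-order system: τ = -1/pole. Pole = -2.6. τ = -1/(-2.6) = 0.3846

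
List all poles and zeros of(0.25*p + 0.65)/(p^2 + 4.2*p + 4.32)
Set denominator = 0: p^2 + 4.2*p + 4.32 = (p + 2.4)(p + 1.8) = 0 → Poles: -1.8, -2.4
Set numerator = 0: 0.25*p + 0.65 = 0 → Zeros: -2.6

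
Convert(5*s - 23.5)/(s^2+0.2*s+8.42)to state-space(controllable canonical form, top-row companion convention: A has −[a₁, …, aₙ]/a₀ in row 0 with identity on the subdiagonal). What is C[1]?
Reachable canonical form: C = numerator coefficients (right-aligned, zero-padded to length n).
num = 5*s - 23.5, C = [[5, -23.5]].
C[1] = -23.5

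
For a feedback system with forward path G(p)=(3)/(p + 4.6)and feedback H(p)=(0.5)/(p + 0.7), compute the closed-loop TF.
Closed-loop T = G/(1+GH).
Numerator: G_num * H_den = 3*p + 2.1.
Denominator: G_den * H_den + G_num * H_num = (p^2 + 5.3*p + 3.22) + (1.5) = p^2 + 5.3*p + 4.72.
T(p) = (3*p + 2.1)/(p^2 + 5.3*p + 4.72)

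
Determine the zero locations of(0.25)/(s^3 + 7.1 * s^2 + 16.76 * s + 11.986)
Numerator is a nonzero constant (0.25) → Zeros: none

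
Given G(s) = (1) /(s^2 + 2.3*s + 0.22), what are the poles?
Set denominator = 0: s^2 + 2.3*s + 0.22 = (s + 2.2)(s + 0.1) = 0 → Poles: -0.1, -2.2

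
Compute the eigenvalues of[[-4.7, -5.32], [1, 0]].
Eigenvalues solve det(λI - A) = 0.
Characteristic polynomial: λ^2 + 4.7*λ + 5.32 = 0.
Factor: (λ + 2.8)(λ + 1.9) = 0.
Roots: -1.9, -2.8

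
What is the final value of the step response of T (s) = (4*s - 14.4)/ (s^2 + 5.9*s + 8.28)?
FVT: lim_{t→∞} y(t) = lim_{s→0} s*Y(s) where Y(s) = T(s)/s.
= lim_{s→0} T(s) = T(0) = num(0)/den(0) = -14.4/8.28 = -1.739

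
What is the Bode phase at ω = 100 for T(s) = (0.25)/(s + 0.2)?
Substitute s = j*100: T(j100) = 4.99998e-06 - 0.00249999j.
∠T(j100) = atan2(Im, Re) = atan2(-0.00249999, 4.99998e-06) = -89.89°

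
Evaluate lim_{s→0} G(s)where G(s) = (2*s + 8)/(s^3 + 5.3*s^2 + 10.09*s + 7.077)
DC gain = G(0) = num(0)/den(0) = 8/7.077 = 1.13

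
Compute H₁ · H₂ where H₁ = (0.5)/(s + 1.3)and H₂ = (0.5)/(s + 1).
Series: H = H₁ · H₂ = (n₁·n₂)/(d₁·d₂).
Num: n₁·n₂ = 0.25. Den: d₁·d₂ = s^2 + 2.3*s + 1.3.
H(s) = (0.25)/(s^2 + 2.3*s + 1.3)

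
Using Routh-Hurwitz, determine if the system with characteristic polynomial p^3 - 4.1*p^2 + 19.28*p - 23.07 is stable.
Routh array:
p^3: [1, 19.28]; p^2: [-4.1, -23.07]; p^1: [13.6532]; p^0: [-23.07]
First column: [1, -4.1, 13.6532, -23.07]. Sign changes = 3.
No, unstable (3 RHP root(s))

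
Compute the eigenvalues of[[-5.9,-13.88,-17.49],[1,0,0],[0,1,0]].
Eigenvalues solve det(λI - A) = 0.
Characteristic polynomial: λ^3 + 5.9*λ^2 + 13.88*λ + 17.49 = 0.
Factor: (λ + 3.3)(λ^2 + 2.6*λ + 5.3) = 0.
Roots: -1.3 + 1.9j, -1.3 - 1.9j, -3.3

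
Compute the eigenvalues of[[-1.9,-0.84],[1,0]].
Eigenvalues solve det(λI - A) = 0.
Characteristic polynomial: λ^2 + 1.9*λ + 0.84 = 0.
Factor: (λ + 0.7)(λ + 1.2) = 0.
Roots: -0.7, -1.2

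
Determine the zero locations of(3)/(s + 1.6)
Numerator is a nonzero constant (3) → Zeros: none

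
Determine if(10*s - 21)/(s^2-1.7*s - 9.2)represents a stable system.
Denominator: s^2 - 1.7*s - 9.2 = (s - 4)(s + 2.3). Poles: -2.3, 4. All Re(p)<0: No (unstable)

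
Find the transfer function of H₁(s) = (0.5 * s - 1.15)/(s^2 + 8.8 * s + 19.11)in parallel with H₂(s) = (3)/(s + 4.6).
Parallel: H = H₁ + H₂ = (n₁·d₂ + n₂·d₁)/(d₁·d₂).
n₁·d₂ = 0.5*s^2 + 1.15*s - 5.29. n₂·d₁ = 3*s^2 + 26.4*s + 57.33. Sum = 3.5*s^2 + 27.55*s + 52.04. d₁·d₂ = s^3 + 13.4*s^2 + 59.59*s + 87.906.
H(s) = (3.5*s^2 + 27.55*s + 52.04)/(s^3 + 13.4*s^2 + 59.59*s + 87.906)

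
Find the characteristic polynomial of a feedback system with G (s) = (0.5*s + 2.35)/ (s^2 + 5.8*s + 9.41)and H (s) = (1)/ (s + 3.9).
Characteristic poly = G_den * H_den + G_num * H_num = (s^3 + 9.7*s^2 + 32.03*s + 36.699) + (0.5*s + 2.35) = s^3 + 9.7*s^2 + 32.53*s + 39.049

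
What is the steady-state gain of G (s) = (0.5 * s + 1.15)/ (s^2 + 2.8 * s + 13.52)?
DC gain = G(0) = num(0)/den(0) = 1.15/13.52 = 0.08506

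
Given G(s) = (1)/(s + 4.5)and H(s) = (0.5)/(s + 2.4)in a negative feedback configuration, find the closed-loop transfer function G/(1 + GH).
Closed-loop T = G/(1+GH).
Numerator: G_num * H_den = s + 2.4.
Denominator: G_den * H_den + G_num * H_num = (s^2 + 6.9*s + 10.8) + (0.5) = s^2 + 6.9*s + 11.3.
T(s) = (s + 2.4)/(s^2 + 6.9*s + 11.3)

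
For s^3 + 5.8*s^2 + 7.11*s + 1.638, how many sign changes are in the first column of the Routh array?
Routh array:
s^3: [1, 7.11]; s^2: [5.8, 1.638]; s^1: [6.82759]; s^0: [1.638]
First column: [1, 5.8, 6.82759, 1.638]. Sign changes = 0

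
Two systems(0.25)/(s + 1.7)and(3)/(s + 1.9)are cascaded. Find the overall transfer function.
Series: H = H₁ · H₂ = (n₁·n₂)/(d₁·d₂).
Num: n₁·n₂ = 0.75. Den: d₁·d₂ = s^2 + 3.6*s + 3.23.
H(s) = (0.75)/(s^2 + 3.6*s + 3.23)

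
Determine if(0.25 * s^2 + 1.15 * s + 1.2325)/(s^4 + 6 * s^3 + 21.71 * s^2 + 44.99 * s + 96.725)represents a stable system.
Denominator: s^4 + 6*s^3 + 21.71*s^2 + 44.99*s + 96.725 = (s^2 + 5.8*s + 13.25)(s^2 + 0.2*s + 7.3). Poles: -0.1 + 2.7j, -0.1 - 2.7j, -2.9 + 2.2j, -2.9 - 2.2j. All Re(p)<0: Yes (stable)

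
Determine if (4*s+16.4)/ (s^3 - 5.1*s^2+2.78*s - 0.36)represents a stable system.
Denominator: s^3 - 5.1*s^2 + 2.78*s - 0.36 = (s - 0.2)(s - 4.5)(s - 0.4). Poles: 0.2, 0.4, 4.5. All Re(p)<0: No (unstable)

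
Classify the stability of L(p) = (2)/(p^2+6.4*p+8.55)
Denominator: p^2 + 6.4*p + 8.55 = (p + 4.5)(p + 1.9). Poles: -1.9, -4.5. Stable (all poles in LHP)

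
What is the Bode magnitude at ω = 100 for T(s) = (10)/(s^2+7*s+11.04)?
Substitute s = j*100: T(j100) = -0.000996213 - 6.9812e-05j.
|T(j100)| = sqrt(Re² + Im²) = 0.0009987.
20*log₁₀(0.0009987) = -60.01 dB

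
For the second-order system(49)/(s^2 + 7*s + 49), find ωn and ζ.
Standard form: ωn²/(s²+2ζωn·s+ωn²).
const=49=ωn² → ωn=7, s coeff=7=2ζωn → ζ=0.5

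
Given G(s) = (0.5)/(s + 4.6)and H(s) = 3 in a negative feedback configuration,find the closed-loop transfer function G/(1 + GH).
Closed-loop T = G/(1+GH).
Numerator: G_num * H_den = 0.5.
Denominator: G_den * H_den + G_num * H_num = (s + 4.6) + (1.5) = s + 6.1.
T(s) = (0.5)/(s + 6.1)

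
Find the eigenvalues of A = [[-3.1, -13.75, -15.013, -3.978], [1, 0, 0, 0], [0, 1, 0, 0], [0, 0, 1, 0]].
Eigenvalues solve det(λI - A) = 0.
Characteristic polynomial: λ^4 + 3.1*λ^3 + 13.75*λ^2 + 15.013*λ + 3.978 = 0.
Factor: (λ + 0.9)(λ + 0.4)(λ^2 + 1.8*λ + 11.05) = 0.
Roots: -0.4, -0.9, -0.9 + 3.2j, -0.9 - 3.2j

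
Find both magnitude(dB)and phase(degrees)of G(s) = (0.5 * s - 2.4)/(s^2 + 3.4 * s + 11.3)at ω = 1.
Substitute s = j*1: G(j1) = -0.195665 + 0.113132j.
|G| = 20*log₁₀(sqrt(Re²+Im²)) = -12.92 dB.
∠G = atan2(Im, Re) = 149.96°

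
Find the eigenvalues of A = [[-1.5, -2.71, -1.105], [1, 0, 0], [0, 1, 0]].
Eigenvalues solve det(λI - A) = 0.
Characteristic polynomial: λ^3 + 1.5*λ^2 + 2.71*λ + 1.105 = 0.
Factor: (λ + 0.5)(λ^2 + λ + 2.21) = 0.
Roots: -0.5, -0.5 + 1.4j, -0.5 - 1.4j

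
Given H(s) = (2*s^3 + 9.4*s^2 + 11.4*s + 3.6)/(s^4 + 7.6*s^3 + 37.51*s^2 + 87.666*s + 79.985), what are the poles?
Set denominator = 0: s^4 + 7.6*s^3 + 37.51*s^2 + 87.666*s + 79.985 = (s^2 + 3.8*s + 4.25)(s^2 + 3.8*s + 18.82) = 0 → Poles: -1.9 + 0.8j, -1.9 + 3.9j, -1.9 - 0.8j, -1.9 - 3.9j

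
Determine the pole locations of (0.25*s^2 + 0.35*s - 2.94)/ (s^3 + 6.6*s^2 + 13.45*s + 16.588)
Set denominator = 0: s^3 + 6.6*s^2 + 13.45*s + 16.588 = (s + 4.4)(s^2 + 2.2*s + 3.77) = 0 → Poles: -1.1 + 1.6j, -1.1 - 1.6j, -4.4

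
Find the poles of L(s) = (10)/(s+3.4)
Set denominator = 0: s + 3.4 = 0 → Poles: -3.4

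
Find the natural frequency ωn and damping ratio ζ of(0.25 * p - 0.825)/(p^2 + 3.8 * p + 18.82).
Underdamped: complex pole -1.9 + 3.9j. ωn = |pole| = 4.338, ζ = -Re(pole)/ωn = 0.438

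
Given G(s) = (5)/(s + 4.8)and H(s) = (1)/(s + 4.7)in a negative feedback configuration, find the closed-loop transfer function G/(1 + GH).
Closed-loop T = G/(1+GH).
Numerator: G_num * H_den = 5*s + 23.5.
Denominator: G_den * H_den + G_num * H_num = (s^2 + 9.5*s + 22.56) + (5) = s^2 + 9.5*s + 27.56.
T(s) = (5*s + 23.5)/(s^2 + 9.5*s + 27.56)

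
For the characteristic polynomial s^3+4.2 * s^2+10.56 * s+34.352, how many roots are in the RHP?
s^3 + 4.2*s^2 + 10.56*s + 34.352 = (s + 3.8)(s^2 + 0.4*s + 9.04). Poles: -0.2 + 3j, -0.2 - 3j, -3.8. RHP poles (Re>0): 0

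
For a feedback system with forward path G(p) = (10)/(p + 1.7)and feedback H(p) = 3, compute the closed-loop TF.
Closed-loop T = G/(1+GH).
Numerator: G_num * H_den = 10.
Denominator: G_den * H_den + G_num * H_num = (p + 1.7) + (30) = p + 31.7.
T(p) = (10)/(p + 31.7)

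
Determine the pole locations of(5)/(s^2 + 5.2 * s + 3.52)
Set denominator = 0: s^2 + 5.2*s + 3.52 = (s + 0.8)(s + 4.4) = 0 → Poles: -0.8, -4.4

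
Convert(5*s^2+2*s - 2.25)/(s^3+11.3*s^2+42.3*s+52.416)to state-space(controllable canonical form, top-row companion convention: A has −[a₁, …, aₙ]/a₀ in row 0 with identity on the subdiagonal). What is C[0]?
Reachable canonical form: C = numerator coefficients (right-aligned, zero-padded to length n).
num = 5*s^2 + 2*s - 2.25, C = [[5, 2, -2.25]].
C[0] = 5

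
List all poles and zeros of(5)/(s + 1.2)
Set denominator = 0: s + 1.2 = 0 → Poles: -1.2
Numerator is a nonzero constant (5) → Zeros: none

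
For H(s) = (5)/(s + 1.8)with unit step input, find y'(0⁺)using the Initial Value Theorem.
IVT: y'(0⁺) = lim_{s→∞} s²·Y(s) = lim_{s→∞} s·H(s).
deg(num) = 0, deg(den) = 1, relative degree = 1, so s·H(s) → (leading num)/(leading den) = 5/1 = 5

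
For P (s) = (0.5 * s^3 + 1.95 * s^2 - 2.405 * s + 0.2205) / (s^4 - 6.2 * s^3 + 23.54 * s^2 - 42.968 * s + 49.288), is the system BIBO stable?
Denominator: s^4 - 6.2*s^3 + 23.54*s^2 - 42.968*s + 49.288 = (s^2 - 3.6*s + 8.08)(s^2 - 2.6*s + 6.1). Poles: 1.3 + 2.1j, 1.3 - 2.1j, 1.8 + 2.2j, 1.8 - 2.2j. All Re(p)<0: No (unstable)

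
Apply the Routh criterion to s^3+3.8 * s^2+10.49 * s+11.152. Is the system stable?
Routh array:
s^3: [1, 10.49]; s^2: [3.8, 11.152]; s^1: [7.55526]; s^0: [11.152]
First column: [1, 3.8, 7.55526, 11.152]. Sign changes = 0.
Yes, stable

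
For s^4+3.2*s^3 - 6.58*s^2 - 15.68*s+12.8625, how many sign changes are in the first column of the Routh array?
Routh array:
s^4: [1, -6.58, 12.8625]; s^3: [3.2, -15.68]; s^2: [-1.68, 12.8625]; s^1: [8.82]; s^0: [12.8625]
First column: [1, 3.2, -1.68, 8.82, 12.8625]. Sign changes = 2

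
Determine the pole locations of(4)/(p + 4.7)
Set denominator = 0: p + 4.7 = 0 → Poles: -4.7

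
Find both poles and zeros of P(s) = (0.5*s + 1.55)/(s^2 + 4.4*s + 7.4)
Set denominator = 0: s^2 + 4.4*s + 7.4 = 0 → Poles: -2.2 + 1.6j, -2.2 - 1.6j
Set numerator = 0: 0.5*s + 1.55 = 0 → Zeros: -3.1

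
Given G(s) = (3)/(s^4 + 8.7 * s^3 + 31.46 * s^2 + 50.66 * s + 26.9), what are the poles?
Set denominator = 0: s^4 + 8.7*s^3 + 31.46*s^2 + 50.66*s + 26.9 = (s + 2.5)(s + 1)(s^2 + 5.2*s + 10.76) = 0 → Poles: -1, -2.5, -2.6 + 2j, -2.6 - 2j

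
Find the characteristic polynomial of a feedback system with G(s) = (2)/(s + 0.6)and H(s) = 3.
Characteristic poly = G_den * H_den + G_num * H_num = (s + 0.6) + (6) = s + 6.6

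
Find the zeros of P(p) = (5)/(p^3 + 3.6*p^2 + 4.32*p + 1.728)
Numerator is a nonzero constant (5) → Zeros: none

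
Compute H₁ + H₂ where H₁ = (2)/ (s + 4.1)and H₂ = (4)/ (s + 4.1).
Parallel: H = H₁ + H₂ = (n₁·d₂ + n₂·d₁)/(d₁·d₂).
n₁·d₂ = 2*s + 8.2. n₂·d₁ = 4*s + 16.4. Sum = 6*s + 24.6. d₁·d₂ = s^2 + 8.2*s + 16.81.
H(s) = (6*s + 24.6)/(s^2 + 8.2*s + 16.81)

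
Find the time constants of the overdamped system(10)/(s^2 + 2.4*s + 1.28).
Overdamped: real poles at -1.6, -0.8. τ = -1/pole → τ₁ = 0.625, τ₂ = 1.25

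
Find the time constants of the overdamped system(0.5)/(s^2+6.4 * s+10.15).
Overdamped: real poles at -3.5, -2.9. τ = -1/pole → τ₁ = 0.2857, τ₂ = 0.3448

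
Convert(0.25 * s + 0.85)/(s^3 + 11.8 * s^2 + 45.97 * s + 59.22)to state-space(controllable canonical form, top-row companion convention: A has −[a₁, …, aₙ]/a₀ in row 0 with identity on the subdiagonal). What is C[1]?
Reachable canonical form: C = numerator coefficients (right-aligned, zero-padded to length n).
num = 0.25*s + 0.85, C = [[0, 0.25, 0.85]].
C[1] = 0.25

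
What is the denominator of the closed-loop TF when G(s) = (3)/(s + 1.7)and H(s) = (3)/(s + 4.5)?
Characteristic poly = G_den * H_den + G_num * H_num = (s^2 + 6.2*s + 7.65) + (9) = s^2 + 6.2*s + 16.65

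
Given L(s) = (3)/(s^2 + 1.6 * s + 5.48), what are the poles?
Set denominator = 0: s^2 + 1.6*s + 5.48 = 0 → Poles: -0.8 + 2.2j, -0.8 - 2.2j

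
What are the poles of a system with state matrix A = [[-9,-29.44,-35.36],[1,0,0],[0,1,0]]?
Eigenvalues solve det(λI - A) = 0.
Characteristic polynomial: λ^3 + 9*λ^2 + 29.44*λ + 35.36 = 0.
Factor: (λ + 3.4)(λ^2 + 5.6*λ + 10.4) = 0.
Roots: -2.8 + 1.6j, -2.8 - 1.6j, -3.4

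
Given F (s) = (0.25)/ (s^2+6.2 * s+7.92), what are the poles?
Set denominator = 0: s^2 + 6.2*s + 7.92 = (s + 1.8)(s + 4.4) = 0 → Poles: -1.8, -4.4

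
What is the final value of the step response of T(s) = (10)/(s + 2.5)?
FVT: lim_{t→∞} y(t) = lim_{s→0} s*Y(s) where Y(s) = T(s)/s.
= lim_{s→0} T(s) = T(0) = num(0)/den(0) = 10/2.5 = 4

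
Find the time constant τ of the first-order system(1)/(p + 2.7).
First-order system: τ = -1/pole. Pole = -2.7. τ = -1/(-2.7) = 0.3704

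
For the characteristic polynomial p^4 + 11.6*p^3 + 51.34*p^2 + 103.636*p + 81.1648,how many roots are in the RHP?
p^4 + 11.6*p^3 + 51.34*p^2 + 103.636*p + 81.1648 = (p + 3.4)(p + 3.2)(p^2 + 5*p + 7.46). Poles: -2.5 + 1.1j, -2.5 - 1.1j, -3.2, -3.4. RHP poles (Re>0): 0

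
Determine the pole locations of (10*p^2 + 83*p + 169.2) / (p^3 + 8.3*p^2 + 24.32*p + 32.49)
Set denominator = 0: p^3 + 8.3*p^2 + 24.32*p + 32.49 = (p + 4.5)(p^2 + 3.8*p + 7.22) = 0 → Poles: -1.9 + 1.9j, -1.9 - 1.9j, -4.5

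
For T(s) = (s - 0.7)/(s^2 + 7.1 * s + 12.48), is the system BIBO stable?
Denominator: s^2 + 7.1*s + 12.48 = (s + 3.9)(s + 3.2). Poles: -3.2, -3.9. All Re(p)<0: Yes (stable)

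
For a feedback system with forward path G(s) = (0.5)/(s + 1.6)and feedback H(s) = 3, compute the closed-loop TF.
Closed-loop T = G/(1+GH).
Numerator: G_num * H_den = 0.5.
Denominator: G_den * H_den + G_num * H_num = (s + 1.6) + (1.5) = s + 3.1.
T(s) = (0.5)/(s + 3.1)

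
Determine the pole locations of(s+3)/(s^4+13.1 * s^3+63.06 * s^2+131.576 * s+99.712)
Set denominator = 0: s^4 + 13.1*s^3 + 63.06*s^2 + 131.576*s + 99.712 = (s + 2)(s + 3.8)(s + 4.1)(s + 3.2) = 0 → Poles: -2, -3.2, -3.8, -4.1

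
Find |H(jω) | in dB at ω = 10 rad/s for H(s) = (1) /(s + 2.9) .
Substitute s = j*10: H(j10) = 0.0267503 - 0.0922424j.
|H(j10)| = sqrt(Re² + Im²) = 0.09604.
20*log₁₀(0.09604) = -20.35 dB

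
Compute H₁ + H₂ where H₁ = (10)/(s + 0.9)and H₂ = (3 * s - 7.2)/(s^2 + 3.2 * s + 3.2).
Parallel: H = H₁ + H₂ = (n₁·d₂ + n₂·d₁)/(d₁·d₂).
n₁·d₂ = 10*s^2 + 32*s + 32. n₂·d₁ = 3*s^2 - 4.5*s - 6.48. Sum = 13*s^2 + 27.5*s + 25.52. d₁·d₂ = s^3 + 4.1*s^2 + 6.08*s + 2.88.
H(s) = (13*s^2 + 27.5*s + 25.52)/(s^3 + 4.1*s^2 + 6.08*s + 2.88)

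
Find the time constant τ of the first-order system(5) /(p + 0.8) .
First-order system: τ = -1/pole. Pole = -0.8. τ = -1/(-0.8) = 1.25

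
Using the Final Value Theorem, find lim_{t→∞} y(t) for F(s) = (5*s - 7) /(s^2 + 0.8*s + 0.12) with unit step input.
FVT: lim_{t→∞} y(t) = lim_{s→0} s*Y(s) where Y(s) = F(s)/s.
= lim_{s→0} F(s) = F(0) = num(0)/den(0) = -7/0.12 = -58.33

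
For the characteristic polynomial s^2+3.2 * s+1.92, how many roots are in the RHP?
s^2 + 3.2*s + 1.92 = (s + 0.8)(s + 2.4). Poles: -0.8, -2.4. RHP poles (Re>0): 0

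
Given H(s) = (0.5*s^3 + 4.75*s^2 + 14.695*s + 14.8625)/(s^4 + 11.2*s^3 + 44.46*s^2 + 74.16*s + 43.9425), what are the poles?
Set denominator = 0: s^4 + 11.2*s^3 + 44.46*s^2 + 74.16*s + 43.9425 = (s + 2.1)(s + 3.1)(s + 1.5)(s + 4.5) = 0 → Poles: -1.5, -2.1, -3.1, -4.5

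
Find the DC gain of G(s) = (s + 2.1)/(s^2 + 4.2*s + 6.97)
DC gain = G(0) = num(0)/den(0) = 2.1/6.97 = 0.3013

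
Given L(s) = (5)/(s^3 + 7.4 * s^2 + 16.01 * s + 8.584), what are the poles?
Set denominator = 0: s^3 + 7.4*s^2 + 16.01*s + 8.584 = (s + 3.7)(s + 0.8)(s + 2.9) = 0 → Poles: -0.8, -2.9, -3.7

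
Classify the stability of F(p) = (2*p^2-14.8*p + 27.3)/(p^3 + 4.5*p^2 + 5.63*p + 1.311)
Denominator: p^3 + 4.5*p^2 + 5.63*p + 1.311 = (p + 0.3)(p + 1.9)(p + 2.3). Poles: -0.3, -1.9, -2.3. Stable (all poles in LHP)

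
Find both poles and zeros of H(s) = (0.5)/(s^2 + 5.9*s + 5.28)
Set denominator = 0: s^2 + 5.9*s + 5.28 = (s + 1.1)(s + 4.8) = 0 → Poles: -1.1, -4.8
Numerator is a nonzero constant (0.5) → Zeros: none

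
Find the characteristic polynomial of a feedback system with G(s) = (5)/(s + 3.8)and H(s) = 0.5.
Characteristic poly = G_den * H_den + G_num * H_num = (s + 3.8) + (2.5) = s + 6.3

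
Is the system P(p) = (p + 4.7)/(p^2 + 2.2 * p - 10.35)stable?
Denominator: p^2 + 2.2*p - 10.35 = (p - 2.3)(p + 4.5). Poles: -4.5, 2.3. All Re(p)<0: No (unstable)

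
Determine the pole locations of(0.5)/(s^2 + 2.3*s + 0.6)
Set denominator = 0: s^2 + 2.3*s + 0.6 = (s + 0.3)(s + 2) = 0 → Poles: -0.3, -2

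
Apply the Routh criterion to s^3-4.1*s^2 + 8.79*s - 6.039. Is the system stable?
Routh array:
s^3: [1, 8.79]; s^2: [-4.1, -6.039]; s^1: [7.31707]; s^0: [-6.039]
First column: [1, -4.1, 7.31707, -6.039]. Sign changes = 3.
No, unstable (3 RHP root(s))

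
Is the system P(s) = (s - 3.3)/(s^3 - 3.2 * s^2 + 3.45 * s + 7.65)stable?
Denominator: s^3 - 3.2*s^2 + 3.45*s + 7.65 = (s + 1)(s^2 - 4.2*s + 7.65). Poles: -1, 2.1 + 1.8j, 2.1 - 1.8j. All Re(p)<0: No (unstable)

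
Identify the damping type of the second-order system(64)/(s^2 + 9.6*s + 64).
Standard form: ωn²/(s²+2ζωn·s+ωn²) gives ωn=8, ζ=0.6.
Underdamped (ζ = 0.6 < 1)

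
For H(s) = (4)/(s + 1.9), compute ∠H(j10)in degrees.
Substitute s = j*10: H(j10) = 0.073352 - 0.386063j.
∠H(j10) = atan2(Im, Re) = atan2(-0.386063, 0.073352) = -79.24°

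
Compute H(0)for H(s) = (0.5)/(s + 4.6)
DC gain = H(0) = num(0)/den(0) = 0.5/4.6 = 0.1087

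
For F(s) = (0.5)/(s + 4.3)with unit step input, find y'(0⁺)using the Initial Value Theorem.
IVT: y'(0⁺) = lim_{s→∞} s²·Y(s) = lim_{s→∞} s·F(s).
deg(num) = 0, deg(den) = 1, relative degree = 1, so s·F(s) → (leading num)/(leading den) = 0.5/1 = 0.5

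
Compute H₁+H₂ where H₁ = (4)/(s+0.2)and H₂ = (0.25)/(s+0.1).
Parallel: H = H₁ + H₂ = (n₁·d₂ + n₂·d₁)/(d₁·d₂).
n₁·d₂ = 4*s + 0.4. n₂·d₁ = 0.25*s + 0.05. Sum = 4.25*s + 0.45. d₁·d₂ = s^2 + 0.3*s + 0.02.
H(s) = (4.25*s + 0.45)/(s^2 + 0.3*s + 0.02)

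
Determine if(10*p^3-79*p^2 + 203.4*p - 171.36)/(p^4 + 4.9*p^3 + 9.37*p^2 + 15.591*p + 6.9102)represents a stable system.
Denominator: p^4 + 4.9*p^3 + 9.37*p^2 + 15.591*p + 6.9102 = (p + 0.6)(p + 3.3)(p^2 + p + 3.49). Poles: -0.5 + 1.8j, -0.5 - 1.8j, -0.6, -3.3. All Re(p)<0: Yes (stable)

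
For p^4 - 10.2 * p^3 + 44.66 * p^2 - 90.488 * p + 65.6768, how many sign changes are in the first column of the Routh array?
Routh array:
p^4: [1, 44.66, 65.6768]; p^3: [-10.2, -90.488]; p^2: [35.7886, 65.6768]; p^1: [-71.7697]; p^0: [65.6768]
First column: [1, -10.2, 35.7886, -71.7697, 65.6768]. Sign changes = 4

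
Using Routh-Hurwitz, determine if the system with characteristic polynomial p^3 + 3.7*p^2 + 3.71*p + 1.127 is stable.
Routh array:
p^3: [1, 3.71]; p^2: [3.7, 1.127]; p^1: [3.40541]; p^0: [1.127]
First column: [1, 3.7, 3.40541, 1.127]. Sign changes = 0.
Yes, stable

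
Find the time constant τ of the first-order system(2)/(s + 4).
First-order system: τ = -1/pole. Pole = -4. τ = -1/(-4) = 0.25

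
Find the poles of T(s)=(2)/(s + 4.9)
Set denominator = 0: s + 4.9 = 0 → Poles: -4.9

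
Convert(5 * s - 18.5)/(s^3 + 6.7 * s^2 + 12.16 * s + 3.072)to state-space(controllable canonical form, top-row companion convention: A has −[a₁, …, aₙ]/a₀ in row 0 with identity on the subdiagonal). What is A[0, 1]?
Reachable canonical form for den = s^3 + 6.7*s^2 + 12.16*s + 3.072: top row of A = -[a₁,a₂,...,aₙ]/a₀, ones on the subdiagonal, zeros elsewhere.
A = [[-6.7, -12.16, -3.072], [1, 0, 0], [0, 1, 0]].
A[0,1] = -12.16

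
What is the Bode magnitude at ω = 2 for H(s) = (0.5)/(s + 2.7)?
Substitute s = j*2: H(j2) = 0.119575 - 0.088574j.
|H(j2)| = sqrt(Re² + Im²) = 0.1488.
20*log₁₀(0.1488) = -16.55 dB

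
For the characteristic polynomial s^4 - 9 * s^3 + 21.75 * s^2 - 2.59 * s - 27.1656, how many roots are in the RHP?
s^4 - 9*s^3 + 21.75*s^2 - 2.59*s - 27.1656 = (s - 2.2)(s - 4.9)(s - 2.8)(s + 0.9). Poles: -0.9, 2.2, 2.8, 4.9. RHP poles (Re>0): 3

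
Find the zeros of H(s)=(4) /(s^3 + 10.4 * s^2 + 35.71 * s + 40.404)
Numerator is a nonzero constant (4) → Zeros: none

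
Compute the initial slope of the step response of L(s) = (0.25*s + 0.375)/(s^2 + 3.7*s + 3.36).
IVT: y'(0⁺) = lim_{s→∞} s²·Y(s) = lim_{s→∞} s·L(s).
deg(num) = 1, deg(den) = 2, relative degree = 1, so s·L(s) → (leading num)/(leading den) = 0.25/1 = 0.25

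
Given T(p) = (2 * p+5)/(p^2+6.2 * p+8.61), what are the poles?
Set denominator = 0: p^2 + 6.2*p + 8.61 = (p + 2.1)(p + 4.1) = 0 → Poles: -2.1, -4.1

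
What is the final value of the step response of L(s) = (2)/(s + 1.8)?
FVT: lim_{t→∞} y(t) = lim_{s→0} s*Y(s) where Y(s) = L(s)/s.
= lim_{s→0} L(s) = L(0) = num(0)/den(0) = 2/1.8 = 1.111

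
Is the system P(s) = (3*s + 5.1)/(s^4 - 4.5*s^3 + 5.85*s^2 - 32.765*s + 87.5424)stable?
Denominator: s^4 - 4.5*s^3 + 5.85*s^2 - 32.765*s + 87.5424 = (s - 3.2)(s - 3.3)(s^2 + 2*s + 8.29). Poles: -1 + 2.7j, -1 - 2.7j, 3.2, 3.3. All Re(p)<0: No (unstable)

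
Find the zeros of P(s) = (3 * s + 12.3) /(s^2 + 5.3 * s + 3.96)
Set numerator = 0: 3*s + 12.3 = 0 → Zeros: -4.1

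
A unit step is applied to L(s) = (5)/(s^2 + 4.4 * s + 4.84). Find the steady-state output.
FVT: lim_{t→∞} y(t) = lim_{s→0} s*Y(s) where Y(s) = L(s)/s.
= lim_{s→0} L(s) = L(0) = num(0)/den(0) = 5/4.84 = 1.033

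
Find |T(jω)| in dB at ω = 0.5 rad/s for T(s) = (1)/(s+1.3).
Substitute s = j*0.5: T(j0.5) = 0.670103 - 0.257732j.
|T(j0.5)| = sqrt(Re² + Im²) = 0.718.
20*log₁₀(0.718) = -2.88 dB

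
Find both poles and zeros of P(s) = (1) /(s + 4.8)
Set denominator = 0: s + 4.8 = 0 → Poles: -4.8
Numerator is a nonzero constant (1) → Zeros: none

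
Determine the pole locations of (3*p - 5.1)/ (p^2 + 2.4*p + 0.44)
Set denominator = 0: p^2 + 2.4*p + 0.44 = (p + 2.2)(p + 0.2) = 0 → Poles: -0.2, -2.2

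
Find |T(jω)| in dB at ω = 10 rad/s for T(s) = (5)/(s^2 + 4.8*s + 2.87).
Substitute s = j*10: T(j10) = -0.0413733 - 0.020446j.
|T(j10)| = sqrt(Re² + Im²) = 0.04615.
20*log₁₀(0.04615) = -26.72 dB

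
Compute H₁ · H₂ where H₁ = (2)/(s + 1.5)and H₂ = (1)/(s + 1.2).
Series: H = H₁ · H₂ = (n₁·n₂)/(d₁·d₂).
Num: n₁·n₂ = 2. Den: d₁·d₂ = s^2 + 2.7*s + 1.8.
H(s) = (2)/(s^2 + 2.7*s + 1.8)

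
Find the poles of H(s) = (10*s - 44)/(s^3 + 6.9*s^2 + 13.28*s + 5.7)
Set denominator = 0: s^3 + 6.9*s^2 + 13.28*s + 5.7 = (s + 3.8)(s + 0.6)(s + 2.5) = 0 → Poles: -0.6, -2.5, -3.8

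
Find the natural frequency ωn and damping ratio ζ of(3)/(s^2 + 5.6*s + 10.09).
Underdamped: complex pole -2.8 + 1.5j. ωn = |pole| = 3.176, ζ = -Re(pole)/ωn = 0.8815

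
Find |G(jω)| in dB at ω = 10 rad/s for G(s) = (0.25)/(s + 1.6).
Substitute s = j*10: G(j10) = 0.00390016 - 0.024376j.
|G(j10)| = sqrt(Re² + Im²) = 0.02469.
20*log₁₀(0.02469) = -32.15 dB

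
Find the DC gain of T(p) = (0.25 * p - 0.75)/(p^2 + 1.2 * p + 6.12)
DC gain = T(0) = num(0)/den(0) = -0.75/6.12 = -0.1225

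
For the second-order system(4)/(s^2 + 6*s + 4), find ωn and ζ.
Standard form: ωn²/(s²+2ζωn·s+ωn²).
const=4=ωn² → ωn=2, s coeff=6=2ζωn → ζ=1.5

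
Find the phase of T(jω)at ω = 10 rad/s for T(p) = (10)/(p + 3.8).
Substitute p = j*10: T(j10) = 0.332052 - 0.87382j.
∠T(j10) = atan2(Im, Re) = atan2(-0.87382, 0.332052) = -69.19°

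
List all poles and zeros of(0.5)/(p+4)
Set denominator = 0: p + 4 = 0 → Poles: -4
Numerator is a nonzero constant (0.5) → Zeros: none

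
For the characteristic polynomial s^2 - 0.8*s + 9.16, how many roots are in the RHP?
Poles: 0.4 + 3j, 0.4 - 3j. RHP poles (Re>0): 2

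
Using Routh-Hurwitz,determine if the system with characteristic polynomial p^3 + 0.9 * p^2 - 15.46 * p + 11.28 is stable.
Routh array:
p^3: [1, -15.46]; p^2: [0.9, 11.28]; p^1: [-27.9933]; p^0: [11.28]
First column: [1, 0.9, -27.9933, 11.28]. Sign changes = 2.
No, unstable (2 RHP root(s))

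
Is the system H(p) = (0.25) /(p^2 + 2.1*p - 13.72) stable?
Denominator: p^2 + 2.1*p - 13.72 = (p - 2.8)(p + 4.9). Poles: -4.9, 2.8. All Re(p)<0: No (unstable)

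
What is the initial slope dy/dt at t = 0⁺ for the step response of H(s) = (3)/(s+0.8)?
IVT: y'(0⁺) = lim_{s→∞} s²·Y(s) = lim_{s→∞} s·H(s).
deg(num) = 0, deg(den) = 1, relative degree = 1, so s·H(s) → (leading num)/(leading den) = 3/1 = 3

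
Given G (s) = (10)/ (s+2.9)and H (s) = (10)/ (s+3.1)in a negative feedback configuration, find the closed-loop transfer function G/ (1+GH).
Closed-loop T = G/(1+GH).
Numerator: G_num * H_den = 10*s + 31.
Denominator: G_den * H_den + G_num * H_num = (s^2 + 6*s + 8.99) + (100) = s^2 + 6*s + 108.99.
T(s) = (10*s + 31)/(s^2 + 6*s + 108.99)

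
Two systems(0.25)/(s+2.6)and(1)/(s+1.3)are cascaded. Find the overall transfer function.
Series: H = H₁ · H₂ = (n₁·n₂)/(d₁·d₂).
Num: n₁·n₂ = 0.25. Den: d₁·d₂ = s^2 + 3.9*s + 3.38.
H(s) = (0.25)/(s^2 + 3.9*s + 3.38)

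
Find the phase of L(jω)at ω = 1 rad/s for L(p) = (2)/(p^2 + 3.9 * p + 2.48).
Substitute p = j*1: L(j1) = 0.170111 - 0.448266j.
∠L(j1) = atan2(Im, Re) = atan2(-0.448266, 0.170111) = -69.22°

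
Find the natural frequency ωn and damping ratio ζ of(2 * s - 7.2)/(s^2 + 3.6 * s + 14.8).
Underdamped: complex pole -1.8 + 3.4j. ωn = |pole| = 3.847, ζ = -Re(pole)/ωn = 0.4679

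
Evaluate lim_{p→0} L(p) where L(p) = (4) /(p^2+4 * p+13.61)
DC gain = L(0) = num(0)/den(0) = 4/13.61 = 0.2939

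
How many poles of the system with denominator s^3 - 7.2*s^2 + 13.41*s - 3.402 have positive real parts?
s^3 - 7.2*s^2 + 13.41*s - 3.402 = (s - 2.7)(s - 4.2)(s - 0.3). Poles: 0.3, 2.7, 4.2. RHP poles (Re>0): 3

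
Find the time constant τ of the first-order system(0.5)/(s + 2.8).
First-order system: τ = -1/pole. Pole = -2.8. τ = -1/(-2.8) = 0.3571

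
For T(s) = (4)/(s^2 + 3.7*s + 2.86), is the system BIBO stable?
Denominator: s^2 + 3.7*s + 2.86 = (s + 1.1)(s + 2.6). Poles: -1.1, -2.6. All Re(p)<0: Yes (stable)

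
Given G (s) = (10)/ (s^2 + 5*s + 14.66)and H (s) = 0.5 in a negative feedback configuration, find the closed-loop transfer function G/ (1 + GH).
Closed-loop T = G/(1+GH).
Numerator: G_num * H_den = 10.
Denominator: G_den * H_den + G_num * H_num = (s^2 + 5*s + 14.66) + (5) = s^2 + 5*s + 19.66.
T(s) = (10)/(s^2 + 5*s + 19.66)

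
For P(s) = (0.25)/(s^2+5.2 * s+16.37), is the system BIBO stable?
Denominator: s^2 + 5.2*s + 16.37. Poles: -2.6 + 3.1j, -2.6 - 3.1j. All Re(p)<0: Yes (stable)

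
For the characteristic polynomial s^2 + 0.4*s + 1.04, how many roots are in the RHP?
Poles: -0.2 + 1j, -0.2 - 1j. RHP poles (Re>0): 0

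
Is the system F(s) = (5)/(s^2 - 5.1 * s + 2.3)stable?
Denominator: s^2 - 5.1*s + 2.3 = (s - 4.6)(s - 0.5). Poles: 0.5, 4.6. All Re(p)<0: No (unstable)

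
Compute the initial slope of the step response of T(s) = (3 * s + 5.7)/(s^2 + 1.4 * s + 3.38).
IVT: y'(0⁺) = lim_{s→∞} s²·Y(s) = lim_{s→∞} s·T(s).
deg(num) = 1, deg(den) = 2, relative degree = 1, so s·T(s) → (leading num)/(leading den) = 3/1 = 3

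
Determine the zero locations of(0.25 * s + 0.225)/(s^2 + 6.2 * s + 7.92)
Set numerator = 0: 0.25*s + 0.225 = 0 → Zeros: -0.9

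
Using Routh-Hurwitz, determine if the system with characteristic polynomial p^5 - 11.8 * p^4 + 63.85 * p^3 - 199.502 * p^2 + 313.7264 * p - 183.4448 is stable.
Routh array:
p^5: [1, 63.85, 313.7264]; p^4: [-11.8, -199.502, -183.4448]; p^3: [46.9431, 298.18]; p^2: [-124.549, -183.4448]; p^1: [229.039]; p^0: [-183.4448]
First column: [1, -11.8, 46.9431, -124.549, 229.039, -183.4448]. Sign changes = 5.
No, unstable (5 RHP root(s))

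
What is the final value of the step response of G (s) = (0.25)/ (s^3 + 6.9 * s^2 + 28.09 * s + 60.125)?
FVT: lim_{t→∞} y(t) = lim_{s→0} s*Y(s) where Y(s) = G(s)/s.
= lim_{s→0} G(s) = G(0) = num(0)/den(0) = 0.25/60.125 = 0.004158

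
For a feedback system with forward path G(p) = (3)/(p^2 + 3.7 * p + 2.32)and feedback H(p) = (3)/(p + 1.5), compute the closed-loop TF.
Closed-loop T = G/(1+GH).
Numerator: G_num * H_den = 3*p + 4.5.
Denominator: G_den * H_den + G_num * H_num = (p^3 + 5.2*p^2 + 7.87*p + 3.48) + (9) = p^3 + 5.2*p^2 + 7.87*p + 12.48.
T(p) = (3*p + 4.5)/(p^3 + 5.2*p^2 + 7.87*p + 12.48)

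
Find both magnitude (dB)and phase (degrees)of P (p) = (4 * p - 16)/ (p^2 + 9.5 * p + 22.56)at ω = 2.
Substitute p = j*2: P(j2) = -0.205479 + 0.641385j.
|P| = 20*log₁₀(sqrt(Re²+Im²)) = -3.43 dB.
∠P = atan2(Im, Re) = 107.76°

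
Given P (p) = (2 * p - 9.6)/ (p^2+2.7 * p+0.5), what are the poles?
Set denominator = 0: p^2 + 2.7*p + 0.5 = (p + 0.2)(p + 2.5) = 0 → Poles: -0.2, -2.5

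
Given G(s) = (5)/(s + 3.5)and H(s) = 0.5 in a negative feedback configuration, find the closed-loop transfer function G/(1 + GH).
Closed-loop T = G/(1+GH).
Numerator: G_num * H_den = 5.
Denominator: G_den * H_den + G_num * H_num = (s + 3.5) + (2.5) = s + 6.
T(s) = (5)/(s + 6)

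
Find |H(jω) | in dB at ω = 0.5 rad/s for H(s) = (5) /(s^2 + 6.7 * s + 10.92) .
Substitute s = j*0.5: H(j0.5) = 0.426556 - 0.133924j.
|H(j0.5)| = sqrt(Re² + Im²) = 0.4471.
20*log₁₀(0.4471) = -6.99 dB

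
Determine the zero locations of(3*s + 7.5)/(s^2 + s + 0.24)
Set numerator = 0: 3*s + 7.5 = 0 → Zeros: -2.5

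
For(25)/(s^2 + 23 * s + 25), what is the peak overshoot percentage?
Standard form: ωn²/(s²+2ζωn·s+ωn²) → ωn = 5, ζ = 2.3.
ζ ≥ 1, so the response is non-oscillatory: peak overshoot = 0%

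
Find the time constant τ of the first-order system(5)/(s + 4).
First-order system: τ = -1/pole. Pole = -4. τ = -1/(-4) = 0.25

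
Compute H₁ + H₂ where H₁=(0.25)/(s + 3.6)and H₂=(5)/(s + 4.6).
Parallel: H = H₁ + H₂ = (n₁·d₂ + n₂·d₁)/(d₁·d₂).
n₁·d₂ = 0.25*s + 1.15. n₂·d₁ = 5*s + 18. Sum = 5.25*s + 19.15. d₁·d₂ = s^2 + 8.2*s + 16.56.
H(s) = (5.25*s + 19.15)/(s^2 + 8.2*s + 16.56)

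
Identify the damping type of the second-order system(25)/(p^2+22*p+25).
Standard form: ωn²/(p²+2ζωn·p+ωn²) gives ωn=5, ζ=2.2.
Overdamped (ζ = 2.2 > 1)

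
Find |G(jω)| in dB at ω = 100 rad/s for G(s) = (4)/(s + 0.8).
Substitute s = j*100: G(j100) = 0.00031998 - 0.0399974j.
|G(j100)| = sqrt(Re² + Im²) = 0.04.
20*log₁₀(0.04) = -27.96 dB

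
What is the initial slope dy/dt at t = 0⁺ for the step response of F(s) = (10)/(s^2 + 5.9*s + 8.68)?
IVT: y'(0⁺) = lim_{s→∞} s²·Y(s) = lim_{s→∞} s·F(s).
deg(num) = 0, deg(den) = 2, relative degree = 2 ≥ 2, so s·F(s) → 0. Initial slope = 0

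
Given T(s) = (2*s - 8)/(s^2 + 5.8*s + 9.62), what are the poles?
Set denominator = 0: s^2 + 5.8*s + 9.62 = 0 → Poles: -2.9 + 1.1j, -2.9 - 1.1j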